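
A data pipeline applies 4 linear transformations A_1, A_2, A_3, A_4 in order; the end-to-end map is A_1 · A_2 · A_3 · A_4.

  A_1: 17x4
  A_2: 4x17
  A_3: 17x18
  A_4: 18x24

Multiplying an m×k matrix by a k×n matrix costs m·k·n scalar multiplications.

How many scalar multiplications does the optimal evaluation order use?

4584

Adjacent pairs: A_1A_2 = 17·4·17 = 1156; A_2A_3 = 4·17·18 = 1224; A_3A_4 = 17·18·24 = 7344.
Length 3: A_1..A_3: k=1: 0+1224+17·4·18=2448; k=2: 1156+0+17·17·18=6358 → min 2448 | A_2..A_4: k=2: 0+7344+4·17·24=8976; k=3: 1224+0+4·18·24=2952 → min 2952.
Length 4: A_1..A_4: k=1: 0+2952+17·4·24=4584; k=2: 1156+7344+17·17·24=15436; k=3: 2448+0+17·18·24=9792 → min 4584.
Optimal order: (A_1 · ((A_2 · A_3) · A_4)) with cost 4584.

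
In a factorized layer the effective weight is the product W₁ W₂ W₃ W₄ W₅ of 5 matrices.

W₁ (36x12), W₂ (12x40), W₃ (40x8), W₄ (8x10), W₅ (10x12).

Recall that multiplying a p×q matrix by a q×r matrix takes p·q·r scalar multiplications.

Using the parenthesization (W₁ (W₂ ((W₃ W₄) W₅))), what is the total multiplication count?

(W₃ W₄): 40×8 by 8×10 → 40×10, cost 40·8·10 = 3200
((W₃ W₄) W₅): 40×10 by 10×12 → 40×12, cost 40·10·12 = 4800; cumulative 8000
(W₂ ((W₃ W₄) W₅)): 12×40 by 40×12 → 12×12, cost 12·40·12 = 5760; cumulative 13760
(W₁ (W₂ ((W₃ W₄) W₅))): 36×12 by 12×12 → 36×12, cost 36·12·12 = 5184; cumulative 18944
Total: 18944 scalar multiplications.

18944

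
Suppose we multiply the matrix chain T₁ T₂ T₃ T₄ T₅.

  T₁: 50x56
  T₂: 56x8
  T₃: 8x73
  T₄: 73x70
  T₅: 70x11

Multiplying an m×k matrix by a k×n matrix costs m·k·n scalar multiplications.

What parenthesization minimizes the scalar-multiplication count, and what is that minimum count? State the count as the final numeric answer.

73840

Adjacent pairs: T₁T₂ = 50·56·8 = 22400; T₂T₃ = 56·8·73 = 32704; T₃T₄ = 8·73·70 = 40880; T₄T₅ = 73·70·11 = 56210.
Length 3: T₁..T₃: k=1: 0+32704+50·56·73=237104; k=2: 22400+0+50·8·73=51600 → min 51600 | T₂..T₄: k=2: 0+40880+56·8·70=72240; k=3: 32704+0+56·73·70=318864 → min 72240 | T₃..T₅: k=3: 0+56210+8·73·11=62634; k=4: 40880+0+8·70·11=47040 → min 47040.
Length 4: T₁..T₄: k=1: 0+72240+50·56·70=268240; k=2: 22400+40880+50·8·70=91280; k=3: 51600+0+50·73·70=307100 → min 91280 | T₂..T₅: k=2: 0+47040+56·8·11=51968; k=3: 32704+56210+56·73·11=133882; k=4: 72240+0+56·70·11=115360 → min 51968.
Length 5: T₁..T₅: k=1: 0+51968+50·56·11=82768; k=2: 22400+47040+50·8·11=73840; k=3: 51600+56210+50·73·11=147960; k=4: 91280+0+50·70·11=129780 → min 73840.
Optimal parenthesization: ((T₁ T₂) ((T₃ T₄) T₅)) with cost 73840.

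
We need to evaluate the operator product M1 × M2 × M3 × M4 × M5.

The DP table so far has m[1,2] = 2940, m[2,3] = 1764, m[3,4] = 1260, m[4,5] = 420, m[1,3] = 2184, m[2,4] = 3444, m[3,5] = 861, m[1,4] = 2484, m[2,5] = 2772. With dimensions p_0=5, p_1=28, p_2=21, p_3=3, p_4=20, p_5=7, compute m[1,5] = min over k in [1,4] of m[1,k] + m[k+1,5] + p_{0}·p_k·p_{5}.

m[1,5] = min over k∈[1,4] of m[1,k]+m[k+1,5]+p_{0}·p_k·p_{5}.
k=1: 0 + 2772 + 5·28·7 = 3752; k=2: 2940 + 861 + 5·21·7 = 4536; k=3: 2184 + 420 + 5·3·7 = 2709; k=4: 2484 + 0 + 5·20·7 = 3184.
Minimum: 2709 at k=3.

2709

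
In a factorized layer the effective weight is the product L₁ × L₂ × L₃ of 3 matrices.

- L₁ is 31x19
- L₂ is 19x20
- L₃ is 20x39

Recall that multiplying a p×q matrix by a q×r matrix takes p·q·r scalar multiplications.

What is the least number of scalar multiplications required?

35960

Order (L₁ × (L₂ × L₃)): (L₂ × L₃): 19×20 by 20×39 → 19×39, cost 19·20·39 = 14820; (L₁ × (L₂ × L₃)): 31×19 by 19×39 → 31×39, cost 31·19·39 = 22971; cumulative 37791. Total 37791.
Order ((L₁ × L₂) × L₃): (L₁ × L₂): 31×19 by 19×20 → 31×20, cost 31·19·20 = 11780; ((L₁ × L₂) × L₃): 31×20 by 20×39 → 31×39, cost 31·20·39 = 24180; cumulative 35960. Total 35960.
Minimum: 35960.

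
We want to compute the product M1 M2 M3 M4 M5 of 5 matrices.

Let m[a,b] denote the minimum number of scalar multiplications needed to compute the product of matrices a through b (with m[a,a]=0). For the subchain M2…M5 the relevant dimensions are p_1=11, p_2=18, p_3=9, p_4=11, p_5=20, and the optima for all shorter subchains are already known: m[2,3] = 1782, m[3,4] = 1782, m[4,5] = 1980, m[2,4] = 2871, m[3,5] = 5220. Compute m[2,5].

5291

m[2,5] = min over k∈[2,4] of m[2,k]+m[k+1,5]+p_{1}·p_k·p_{5}.
k=2: 0 + 5220 + 11·18·20 = 9180; k=3: 1782 + 1980 + 11·9·20 = 5742; k=4: 2871 + 0 + 11·11·20 = 5291.
Minimum: 5291 at k=4.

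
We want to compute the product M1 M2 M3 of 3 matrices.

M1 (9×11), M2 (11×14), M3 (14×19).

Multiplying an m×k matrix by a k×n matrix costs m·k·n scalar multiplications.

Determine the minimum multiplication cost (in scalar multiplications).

3780

Order (M1 (M2 M3)): (M2 M3): 11×14 by 14×19 → 11×19, cost 11·14·19 = 2926; (M1 (M2 M3)): 9×11 by 11×19 → 9×19, cost 9·11·19 = 1881; cumulative 4807. Total 4807.
Order ((M1 M2) M3): (M1 M2): 9×11 by 11×14 → 9×14, cost 9·11·14 = 1386; ((M1 M2) M3): 9×14 by 14×19 → 9×19, cost 9·14·19 = 2394; cumulative 3780. Total 3780.
Minimum: 3780.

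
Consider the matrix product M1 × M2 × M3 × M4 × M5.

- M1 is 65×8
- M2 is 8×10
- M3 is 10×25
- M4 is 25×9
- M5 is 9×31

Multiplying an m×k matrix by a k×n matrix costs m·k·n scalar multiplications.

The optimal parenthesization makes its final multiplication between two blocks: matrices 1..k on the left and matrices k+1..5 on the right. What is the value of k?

1

Adjacent pairs: M1M2 = 65·8·10 = 5200; M2M3 = 8·10·25 = 2000; M3M4 = 10·25·9 = 2250; M4M5 = 25·9·31 = 6975.
Length 3: M1..M3: k=1: 0+2000+65·8·25=15000; k=2: 5200+0+65·10·25=21450 → min 15000 | M2..M4: k=2: 0+2250+8·10·9=2970; k=3: 2000+0+8·25·9=3800 → min 2970 | M3..M5: k=3: 0+6975+10·25·31=14725; k=4: 2250+0+10·9·31=5040 → min 5040.
Length 4: M1..M4: k=1: 0+2970+65·8·9=7650; k=2: 5200+2250+65·10·9=13300; k=3: 15000+0+65·25·9=29625 → min 7650 | M2..M5: k=2: 0+5040+8·10·31=7520; k=3: 2000+6975+8·25·31=15175; k=4: 2970+0+8·9·31=5202 → min 5202.
Top-level splits: k=1: (M1..M1)·(M2..M5) → 0+5202+65·8·31 = 21322; k=2: (M1..M2)·(M3..M5) → 5200+5040+65·10·31 = 30390; k=3: (M1..M3)·(M4..M5) → 15000+6975+65·25·31 = 72350; k=4: (M1..M4)·(M5..M5) → 7650+0+65·9·31 = 25785.
Best split is after M1, i.e. k = 1.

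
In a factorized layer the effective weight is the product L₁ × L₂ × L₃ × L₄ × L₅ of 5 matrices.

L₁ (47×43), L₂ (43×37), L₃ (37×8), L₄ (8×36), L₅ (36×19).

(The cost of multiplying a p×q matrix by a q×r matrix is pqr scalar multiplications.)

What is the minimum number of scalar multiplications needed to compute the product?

41512

Adjacent pairs: L₁L₂ = 47·43·37 = 74777; L₂L₃ = 43·37·8 = 12728; L₃L₄ = 37·8·36 = 10656; L₄L₅ = 8·36·19 = 5472.
Length 3: L₁..L₃: k=1: 0+12728+47·43·8=28896; k=2: 74777+0+47·37·8=88689 → min 28896 | L₂..L₄: k=2: 0+10656+43·37·36=67932; k=3: 12728+0+43·8·36=25112 → min 25112 | L₃..L₅: k=3: 0+5472+37·8·19=11096; k=4: 10656+0+37·36·19=35964 → min 11096.
Length 4: L₁..L₄: k=1: 0+25112+47·43·36=97868; k=2: 74777+10656+47·37·36=148037; k=3: 28896+0+47·8·36=42432 → min 42432 | L₂..L₅: k=2: 0+11096+43·37·19=41325; k=3: 12728+5472+43·8·19=24736; k=4: 25112+0+43·36·19=54524 → min 24736.
Length 5: L₁..L₅: k=1: 0+24736+47·43·19=63135; k=2: 74777+11096+47·37·19=118914; k=3: 28896+5472+47·8·19=41512; k=4: 42432+0+47·36·19=74580 → min 41512.
Optimal order: ((L₁ × (L₂ × L₃)) × (L₄ × L₅)) with cost 41512.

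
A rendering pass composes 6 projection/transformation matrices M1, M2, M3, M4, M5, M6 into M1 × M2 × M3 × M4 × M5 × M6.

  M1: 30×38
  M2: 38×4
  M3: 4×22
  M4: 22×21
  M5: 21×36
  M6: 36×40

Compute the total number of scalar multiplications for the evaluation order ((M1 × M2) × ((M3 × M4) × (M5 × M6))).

44808

(M1 × M2): 30×38 by 38×4 → 30×4, cost 30·38·4 = 4560
(M3 × M4): 4×22 by 22×21 → 4×21, cost 4·22·21 = 1848
(M5 × M6): 21×36 by 36×40 → 21×40, cost 21·36·40 = 30240
((M3 × M4) × (M5 × M6)): 4×21 by 21×40 → 4×40, cost 4·21·40 = 3360; cumulative 35448
((M1 × M2) × ((M3 × M4) × (M5 × M6))): 30×4 by 4×40 → 30×40, cost 30·4·40 = 4800; cumulative 44808
Total: 44808 scalar multiplications.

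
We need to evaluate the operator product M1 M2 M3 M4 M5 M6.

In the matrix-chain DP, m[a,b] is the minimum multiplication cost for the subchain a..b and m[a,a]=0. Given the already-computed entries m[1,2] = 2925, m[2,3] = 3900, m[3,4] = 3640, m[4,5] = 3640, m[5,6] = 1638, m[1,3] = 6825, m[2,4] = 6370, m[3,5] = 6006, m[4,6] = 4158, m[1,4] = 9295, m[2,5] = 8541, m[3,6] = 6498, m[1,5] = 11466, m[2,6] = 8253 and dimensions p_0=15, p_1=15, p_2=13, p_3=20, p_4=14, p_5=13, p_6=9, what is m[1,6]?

m[1,6] = min over k∈[1,5] of m[1,k]+m[k+1,6]+p_{0}·p_k·p_{6}.
k=1: 0 + 8253 + 15·15·9 = 10278; k=2: 2925 + 6498 + 15·13·9 = 11178; k=3: 6825 + 4158 + 15·20·9 = 13683; k=4: 9295 + 1638 + 15·14·9 = 12823; k=5: 11466 + 0 + 15·13·9 = 13221.
Minimum: 10278 at k=1.

10278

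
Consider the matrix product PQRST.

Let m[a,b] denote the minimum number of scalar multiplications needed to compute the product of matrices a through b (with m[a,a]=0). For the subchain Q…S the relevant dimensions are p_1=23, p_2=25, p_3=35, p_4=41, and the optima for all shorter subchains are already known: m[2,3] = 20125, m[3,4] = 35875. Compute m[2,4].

53130

m[2,4] = min over k∈[2,3] of m[2,k]+m[k+1,4]+p_{1}·p_k·p_{4}.
k=2: 0 + 35875 + 23·25·41 = 59450; k=3: 20125 + 0 + 23·35·41 = 53130.
Minimum: 53130 at k=3.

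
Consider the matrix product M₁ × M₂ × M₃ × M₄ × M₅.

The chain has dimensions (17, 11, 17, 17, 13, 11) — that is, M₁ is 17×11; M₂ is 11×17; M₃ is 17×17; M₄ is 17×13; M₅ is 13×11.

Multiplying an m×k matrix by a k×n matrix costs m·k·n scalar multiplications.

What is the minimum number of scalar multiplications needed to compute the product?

Adjacent pairs: M₁M₂ = 17·11·17 = 3179; M₂M₃ = 11·17·17 = 3179; M₃M₄ = 17·17·13 = 3757; M₄M₅ = 17·13·11 = 2431.
Length 3: M₁..M₃: k=1: 0+3179+17·11·17=6358; k=2: 3179+0+17·17·17=8092 → min 6358 | M₂..M₄: k=2: 0+3757+11·17·13=6188; k=3: 3179+0+11·17·13=5610 → min 5610 | M₃..M₅: k=3: 0+2431+17·17·11=5610; k=4: 3757+0+17·13·11=6188 → min 5610.
Length 4: M₁..M₄: k=1: 0+5610+17·11·13=8041; k=2: 3179+3757+17·17·13=10693; k=3: 6358+0+17·17·13=10115 → min 8041 | M₂..M₅: k=2: 0+5610+11·17·11=7667; k=3: 3179+2431+11·17·11=7667; k=4: 5610+0+11·13·11=7183 → min 7183.
Length 5: M₁..M₅: k=1: 0+7183+17·11·11=9240; k=2: 3179+5610+17·17·11=11968; k=3: 6358+2431+17·17·11=11968; k=4: 8041+0+17·13·11=10472 → min 9240.
Optimal order: (M₁ × (((M₂ × M₃) × M₄) × M₅)) with cost 9240.

9240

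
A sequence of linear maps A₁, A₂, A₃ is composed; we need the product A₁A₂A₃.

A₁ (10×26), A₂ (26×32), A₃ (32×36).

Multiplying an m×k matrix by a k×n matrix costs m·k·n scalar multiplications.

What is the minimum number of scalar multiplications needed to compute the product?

Order (A₁(A₂A₃)): (A₂A₃): 26×32 by 32×36 → 26×36, cost 26·32·36 = 29952; (A₁(A₂A₃)): 10×26 by 26×36 → 10×36, cost 10·26·36 = 9360; cumulative 39312. Total 39312.
Order ((A₁A₂)A₃): (A₁A₂): 10×26 by 26×32 → 10×32, cost 10·26·32 = 8320; ((A₁A₂)A₃): 10×32 by 32×36 → 10×36, cost 10·32·36 = 11520; cumulative 19840. Total 19840.
Minimum: 19840.

19840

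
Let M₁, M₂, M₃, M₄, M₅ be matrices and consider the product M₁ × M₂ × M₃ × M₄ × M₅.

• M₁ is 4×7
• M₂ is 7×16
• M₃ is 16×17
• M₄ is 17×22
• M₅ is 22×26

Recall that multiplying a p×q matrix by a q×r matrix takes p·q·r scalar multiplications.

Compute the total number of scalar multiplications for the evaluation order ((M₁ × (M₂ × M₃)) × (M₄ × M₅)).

(M₂ × M₃): 7×16 by 16×17 → 7×17, cost 7·16·17 = 1904
(M₁ × (M₂ × M₃)): 4×7 by 7×17 → 4×17, cost 4·7·17 = 476; cumulative 2380
(M₄ × M₅): 17×22 by 22×26 → 17×26, cost 17·22·26 = 9724
((M₁ × (M₂ × M₃)) × (M₄ × M₅)): 4×17 by 17×26 → 4×26, cost 4·17·26 = 1768; cumulative 13872
Total: 13872 scalar multiplications.

13872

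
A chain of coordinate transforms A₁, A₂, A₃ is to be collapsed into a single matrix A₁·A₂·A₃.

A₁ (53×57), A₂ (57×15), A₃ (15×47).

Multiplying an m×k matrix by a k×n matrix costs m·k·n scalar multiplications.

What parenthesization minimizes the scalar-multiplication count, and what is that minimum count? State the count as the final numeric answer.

82680

(A₁·(A₂·A₃)): cost 182172.
((A₁·A₂)·A₃): cost 82680.
Optimal: ((A₁·A₂)·A₃) with cost 82680.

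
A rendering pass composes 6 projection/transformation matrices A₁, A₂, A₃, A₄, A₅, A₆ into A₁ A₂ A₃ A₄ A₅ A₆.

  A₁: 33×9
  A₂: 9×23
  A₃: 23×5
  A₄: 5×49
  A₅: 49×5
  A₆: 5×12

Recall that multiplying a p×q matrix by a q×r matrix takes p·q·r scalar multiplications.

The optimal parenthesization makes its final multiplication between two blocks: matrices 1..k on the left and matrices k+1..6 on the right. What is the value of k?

Adjacent pairs: A₁A₂ = 33·9·23 = 6831; A₂A₃ = 9·23·5 = 1035; A₃A₄ = 23·5·49 = 5635; A₄A₅ = 5·49·5 = 1225; A₅A₆ = 49·5·12 = 2940.
Length 3: A₁..A₃: k=1: 0+1035+33·9·5=2520; k=2: 6831+0+33·23·5=10626 → min 2520 | A₂..A₄: k=2: 0+5635+9·23·49=15778; k=3: 1035+0+9·5·49=3240 → min 3240 | A₃..A₅: k=3: 0+1225+23·5·5=1800; k=4: 5635+0+23·49·5=11270 → min 1800 | A₄..A₆: k=4: 0+2940+5·49·12=5880; k=5: 1225+0+5·5·12=1525 → min 1525.
Length 4: A₁..A₄: k=1: 0+3240+33·9·49=17793; k=2: 6831+5635+33·23·49=49657; k=3: 2520+0+33·5·49=10605 → min 10605 | A₂..A₅: k=2: 0+1800+9·23·5=2835; k=3: 1035+1225+9·5·5=2485; k=4: 3240+0+9·49·5=5445 → min 2485 | A₃..A₆: k=3: 0+1525+23·5·12=2905; k=4: 5635+2940+23·49·12=22099; k=5: 1800+0+23·5·12=3180 → min 2905.
Length 5: A₁..A₅: k=1: 0+2485+33·9·5=3970; k=2: 6831+1800+33·23·5=12426; k=3: 2520+1225+33·5·5=4570; k=4: 10605+0+33·49·5=18690 → min 3970 | A₂..A₆: k=2: 0+2905+9·23·12=5389; k=3: 1035+1525+9·5·12=3100; k=4: 3240+2940+9·49·12=11472; k=5: 2485+0+9·5·12=3025 → min 3025.
Top-level splits: k=1: (A₁..A₁)·(A₂..A₆) → 0+3025+33·9·12 = 6589; k=2: (A₁..A₂)·(A₃..A₆) → 6831+2905+33·23·12 = 18844; k=3: (A₁..A₃)·(A₄..A₆) → 2520+1525+33·5·12 = 6025; k=4: (A₁..A₄)·(A₅..A₆) → 10605+2940+33·49·12 = 32949; k=5: (A₁..A₅)·(A₆..A₆) → 3970+0+33·5·12 = 5950.
Best split is after A₅, i.e. k = 5.

5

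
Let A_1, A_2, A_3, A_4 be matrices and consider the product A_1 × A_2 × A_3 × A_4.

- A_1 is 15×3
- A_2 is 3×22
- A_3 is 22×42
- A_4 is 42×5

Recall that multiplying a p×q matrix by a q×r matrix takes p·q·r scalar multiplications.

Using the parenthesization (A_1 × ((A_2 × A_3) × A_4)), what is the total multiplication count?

3627

(A_2 × A_3): 3×22 by 22×42 → 3×42, cost 3·22·42 = 2772
((A_2 × A_3) × A_4): 3×42 by 42×5 → 3×5, cost 3·42·5 = 630; cumulative 3402
(A_1 × ((A_2 × A_3) × A_4)): 15×3 by 3×5 → 15×5, cost 15·3·5 = 225; cumulative 3627
Total: 3627 scalar multiplications.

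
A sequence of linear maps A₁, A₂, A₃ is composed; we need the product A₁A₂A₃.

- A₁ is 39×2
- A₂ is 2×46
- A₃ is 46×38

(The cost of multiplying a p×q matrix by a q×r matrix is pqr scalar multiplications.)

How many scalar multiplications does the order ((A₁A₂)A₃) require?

(A₁A₂): 39×2 by 2×46 → 39×46, cost 39·2·46 = 3588
((A₁A₂)A₃): 39×46 by 46×38 → 39×38, cost 39·46·38 = 68172; cumulative 71760
Total: 71760 scalar multiplications.

71760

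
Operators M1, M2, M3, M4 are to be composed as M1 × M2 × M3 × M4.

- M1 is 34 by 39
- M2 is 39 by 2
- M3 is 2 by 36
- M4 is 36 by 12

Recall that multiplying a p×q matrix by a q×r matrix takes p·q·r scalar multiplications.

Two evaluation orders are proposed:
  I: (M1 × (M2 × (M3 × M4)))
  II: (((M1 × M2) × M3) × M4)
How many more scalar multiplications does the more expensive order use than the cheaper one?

Order I = (M1 × (M2 × (M3 × M4))): (M3 × M4): 2×36 by 36×12 → 2×12, cost 2·36·12 = 864; (M2 × (M3 × M4)): 39×2 by 2×12 → 39×12, cost 39·2·12 = 936; cumulative 1800; (M1 × (M2 × (M3 × M4))): 34×39 by 39×12 → 34×12, cost 34·39·12 = 15912; cumulative 17712. Total 17712.
Order II = (((M1 × M2) × M3) × M4): (M1 × M2): 34×39 by 39×2 → 34×2, cost 34·39·2 = 2652; ((M1 × M2) × M3): 34×2 by 2×36 → 34×36, cost 34·2·36 = 2448; cumulative 5100; (((M1 × M2) × M3) × M4): 34×36 by 36×12 → 34×12, cost 34·36·12 = 14688; cumulative 19788. Total 19788.
Difference: |17712 − 19788| = 2076.

2076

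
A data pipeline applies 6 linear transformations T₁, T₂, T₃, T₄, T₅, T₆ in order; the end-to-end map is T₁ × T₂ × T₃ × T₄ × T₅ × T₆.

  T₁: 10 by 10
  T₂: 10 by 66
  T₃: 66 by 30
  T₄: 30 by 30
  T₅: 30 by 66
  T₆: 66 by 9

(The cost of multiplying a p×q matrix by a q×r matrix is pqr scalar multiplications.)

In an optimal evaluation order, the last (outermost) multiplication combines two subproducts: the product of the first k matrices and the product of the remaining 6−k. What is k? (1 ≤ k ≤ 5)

Adjacent pairs: T₁T₂ = 10·10·66 = 6600; T₂T₃ = 10·66·30 = 19800; T₃T₄ = 66·30·30 = 59400; T₄T₅ = 30·30·66 = 59400; T₅T₆ = 30·66·9 = 17820.
Length 3: T₁..T₃: k=1: 0+19800+10·10·30=22800; k=2: 6600+0+10·66·30=26400 → min 22800 | T₂..T₄: k=2: 0+59400+10·66·30=79200; k=3: 19800+0+10·30·30=28800 → min 28800 | T₃..T₅: k=3: 0+59400+66·30·66=190080; k=4: 59400+0+66·30·66=190080 → min 190080 | T₄..T₆: k=4: 0+17820+30·30·9=25920; k=5: 59400+0+30·66·9=77220 → min 25920.
Length 4: T₁..T₄: k=1: 0+28800+10·10·30=31800; k=2: 6600+59400+10·66·30=85800; k=3: 22800+0+10·30·30=31800 → min 31800 | T₂..T₅: k=2: 0+190080+10·66·66=233640; k=3: 19800+59400+10·30·66=99000; k=4: 28800+0+10·30·66=48600 → min 48600 | T₃..T₆: k=3: 0+25920+66·30·9=43740; k=4: 59400+17820+66·30·9=95040; k=5: 190080+0+66·66·9=229284 → min 43740.
Length 5: T₁..T₅: k=1: 0+48600+10·10·66=55200; k=2: 6600+190080+10·66·66=240240; k=3: 22800+59400+10·30·66=102000; k=4: 31800+0+10·30·66=51600 → min 51600 | T₂..T₆: k=2: 0+43740+10·66·9=49680; k=3: 19800+25920+10·30·9=48420; k=4: 28800+17820+10·30·9=49320; k=5: 48600+0+10·66·9=54540 → min 48420.
Top-level splits: k=1: (T₁..T₁)·(T₂..T₆) → 0+48420+10·10·9 = 49320; k=2: (T₁..T₂)·(T₃..T₆) → 6600+43740+10·66·9 = 56280; k=3: (T₁..T₃)·(T₄..T₆) → 22800+25920+10·30·9 = 51420; k=4: (T₁..T₄)·(T₅..T₆) → 31800+17820+10·30·9 = 52320; k=5: (T₁..T₅)·(T₆..T₆) → 51600+0+10·66·9 = 57540.
Best split is after T₁, i.e. k = 1.

1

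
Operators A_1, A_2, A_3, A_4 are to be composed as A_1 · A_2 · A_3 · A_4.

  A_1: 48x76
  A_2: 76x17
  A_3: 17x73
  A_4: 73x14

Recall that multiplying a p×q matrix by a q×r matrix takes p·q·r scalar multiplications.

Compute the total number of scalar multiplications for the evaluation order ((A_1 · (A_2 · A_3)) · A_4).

409676

(A_2 · A_3): 76×17 by 17×73 → 76×73, cost 76·17·73 = 94316
(A_1 · (A_2 · A_3)): 48×76 by 76×73 → 48×73, cost 48·76·73 = 266304; cumulative 360620
((A_1 · (A_2 · A_3)) · A_4): 48×73 by 73×14 → 48×14, cost 48·73·14 = 49056; cumulative 409676
Total: 409676 scalar multiplications.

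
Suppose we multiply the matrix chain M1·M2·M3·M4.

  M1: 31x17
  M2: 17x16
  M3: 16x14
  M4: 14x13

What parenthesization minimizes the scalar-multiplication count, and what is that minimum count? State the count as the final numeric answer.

13299

Adjacent pairs: M1M2 = 31·17·16 = 8432; M2M3 = 17·16·14 = 3808; M3M4 = 16·14·13 = 2912.
Length 3: M1..M3: k=1: 0+3808+31·17·14=11186; k=2: 8432+0+31·16·14=15376 → min 11186 | M2..M4: k=2: 0+2912+17·16·13=6448; k=3: 3808+0+17·14·13=6902 → min 6448.
Length 4: M1..M4: k=1: 0+6448+31·17·13=13299; k=2: 8432+2912+31·16·13=17792; k=3: 11186+0+31·14·13=16828 → min 13299.
Optimal parenthesization: (M1·(M2·(M3·M4))) with cost 13299.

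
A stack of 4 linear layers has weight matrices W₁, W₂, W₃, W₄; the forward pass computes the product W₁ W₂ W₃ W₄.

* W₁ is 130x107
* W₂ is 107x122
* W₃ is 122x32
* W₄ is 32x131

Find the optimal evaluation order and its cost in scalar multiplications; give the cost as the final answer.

1407808

Adjacent pairs: W₁W₂ = 130·107·122 = 1697020; W₂W₃ = 107·122·32 = 417728; W₃W₄ = 122·32·131 = 511424.
Length 3: W₁..W₃: k=1: 0+417728+130·107·32=862848; k=2: 1697020+0+130·122·32=2204540 → min 862848 | W₂..W₄: k=2: 0+511424+107·122·131=2221498; k=3: 417728+0+107·32·131=866272 → min 866272.
Length 4: W₁..W₄: k=1: 0+866272+130·107·131=2688482; k=2: 1697020+511424+130·122·131=4286104; k=3: 862848+0+130·32·131=1407808 → min 1407808.
Optimal parenthesization: ((W₁ (W₂ W₃)) W₄) with cost 1407808.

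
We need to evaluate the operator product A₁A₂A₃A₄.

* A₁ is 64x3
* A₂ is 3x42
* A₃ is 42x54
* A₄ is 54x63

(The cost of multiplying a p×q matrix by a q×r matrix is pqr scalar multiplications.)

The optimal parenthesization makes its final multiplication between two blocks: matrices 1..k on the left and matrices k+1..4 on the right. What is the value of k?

Adjacent pairs: A₁A₂ = 64·3·42 = 8064; A₂A₃ = 3·42·54 = 6804; A₃A₄ = 42·54·63 = 142884.
Length 3: A₁..A₃: k=1: 0+6804+64·3·54=17172; k=2: 8064+0+64·42·54=153216 → min 17172 | A₂..A₄: k=2: 0+142884+3·42·63=150822; k=3: 6804+0+3·54·63=17010 → min 17010.
Top-level splits: k=1: (A₁..A₁)·(A₂..A₄) → 0+17010+64·3·63 = 29106; k=2: (A₁..A₂)·(A₃..A₄) → 8064+142884+64·42·63 = 320292; k=3: (A₁..A₃)·(A₄..A₄) → 17172+0+64·54·63 = 234900.
Best split is after A₁, i.e. k = 1.

1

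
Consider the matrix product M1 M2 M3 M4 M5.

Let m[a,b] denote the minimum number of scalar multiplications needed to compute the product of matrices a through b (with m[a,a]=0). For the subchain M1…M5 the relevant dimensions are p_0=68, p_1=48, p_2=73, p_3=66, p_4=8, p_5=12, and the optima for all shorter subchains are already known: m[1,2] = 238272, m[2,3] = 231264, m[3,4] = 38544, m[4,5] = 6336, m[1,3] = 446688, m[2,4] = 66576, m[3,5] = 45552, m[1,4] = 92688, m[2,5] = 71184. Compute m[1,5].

m[1,5] = min over k∈[1,4] of m[1,k]+m[k+1,5]+p_{0}·p_k·p_{5}.
k=1: 0 + 71184 + 68·48·12 = 110352; k=2: 238272 + 45552 + 68·73·12 = 343392; k=3: 446688 + 6336 + 68·66·12 = 506880; k=4: 92688 + 0 + 68·8·12 = 99216.
Minimum: 99216 at k=4.

99216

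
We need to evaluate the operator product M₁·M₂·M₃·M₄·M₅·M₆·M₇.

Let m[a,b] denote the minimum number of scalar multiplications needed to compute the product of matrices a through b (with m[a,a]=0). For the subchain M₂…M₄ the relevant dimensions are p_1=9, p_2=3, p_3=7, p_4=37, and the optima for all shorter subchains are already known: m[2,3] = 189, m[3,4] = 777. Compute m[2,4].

1776

m[2,4] = min over k∈[2,3] of m[2,k]+m[k+1,4]+p_{1}·p_k·p_{4}.
k=2: 0 + 777 + 9·3·37 = 1776; k=3: 189 + 0 + 9·7·37 = 2520.
Minimum: 1776 at k=2.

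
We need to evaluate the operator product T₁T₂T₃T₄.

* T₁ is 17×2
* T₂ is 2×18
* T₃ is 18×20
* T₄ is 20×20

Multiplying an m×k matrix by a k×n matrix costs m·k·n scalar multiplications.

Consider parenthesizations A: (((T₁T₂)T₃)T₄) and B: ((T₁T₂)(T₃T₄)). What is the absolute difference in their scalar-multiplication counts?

400

Order A = (((T₁T₂)T₃)T₄): (T₁T₂): 17×2 by 2×18 → 17×18, cost 17·2·18 = 612; ((T₁T₂)T₃): 17×18 by 18×20 → 17×20, cost 17·18·20 = 6120; cumulative 6732; (((T₁T₂)T₃)T₄): 17×20 by 20×20 → 17×20, cost 17·20·20 = 6800; cumulative 13532. Total 13532.
Order B = ((T₁T₂)(T₃T₄)): (T₁T₂): 17×2 by 2×18 → 17×18, cost 17·2·18 = 612; (T₃T₄): 18×20 by 20×20 → 18×20, cost 18·20·20 = 7200; ((T₁T₂)(T₃T₄)): 17×18 by 18×20 → 17×20, cost 17·18·20 = 6120; cumulative 13932. Total 13932.
Difference: |13532 − 13932| = 400.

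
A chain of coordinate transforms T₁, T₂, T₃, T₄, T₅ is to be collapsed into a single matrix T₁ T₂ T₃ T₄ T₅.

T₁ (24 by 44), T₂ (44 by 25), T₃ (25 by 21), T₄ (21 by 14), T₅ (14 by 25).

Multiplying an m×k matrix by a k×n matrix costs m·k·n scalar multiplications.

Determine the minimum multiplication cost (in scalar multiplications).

45934

Adjacent pairs: T₁T₂ = 24·44·25 = 26400; T₂T₃ = 44·25·21 = 23100; T₃T₄ = 25·21·14 = 7350; T₄T₅ = 21·14·25 = 7350.
Length 3: T₁..T₃: k=1: 0+23100+24·44·21=45276; k=2: 26400+0+24·25·21=39000 → min 39000 | T₂..T₄: k=2: 0+7350+44·25·14=22750; k=3: 23100+0+44·21·14=36036 → min 22750 | T₃..T₅: k=3: 0+7350+25·21·25=20475; k=4: 7350+0+25·14·25=16100 → min 16100.
Length 4: T₁..T₄: k=1: 0+22750+24·44·14=37534; k=2: 26400+7350+24·25·14=42150; k=3: 39000+0+24·21·14=46056 → min 37534 | T₂..T₅: k=2: 0+16100+44·25·25=43600; k=3: 23100+7350+44·21·25=53550; k=4: 22750+0+44·14·25=38150 → min 38150.
Length 5: T₁..T₅: k=1: 0+38150+24·44·25=64550; k=2: 26400+16100+24·25·25=57500; k=3: 39000+7350+24·21·25=58950; k=4: 37534+0+24·14·25=45934 → min 45934.
Optimal order: ((T₁ (T₂ (T₃ T₄))) T₅) with cost 45934.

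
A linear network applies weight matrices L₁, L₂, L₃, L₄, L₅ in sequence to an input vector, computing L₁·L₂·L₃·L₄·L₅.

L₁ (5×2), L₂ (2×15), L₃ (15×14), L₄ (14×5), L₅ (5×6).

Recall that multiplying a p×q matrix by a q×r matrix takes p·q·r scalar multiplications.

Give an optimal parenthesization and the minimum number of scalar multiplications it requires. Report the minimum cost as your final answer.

680

Adjacent pairs: L₁L₂ = 5·2·15 = 150; L₂L₃ = 2·15·14 = 420; L₃L₄ = 15·14·5 = 1050; L₄L₅ = 14·5·6 = 420.
Length 3: L₁..L₃: k=1: 0+420+5·2·14=560; k=2: 150+0+5·15·14=1200 → min 560 | L₂..L₄: k=2: 0+1050+2·15·5=1200; k=3: 420+0+2·14·5=560 → min 560 | L₃..L₅: k=3: 0+420+15·14·6=1680; k=4: 1050+0+15·5·6=1500 → min 1500.
Length 4: L₁..L₄: k=1: 0+560+5·2·5=610; k=2: 150+1050+5·15·5=1575; k=3: 560+0+5·14·5=910 → min 610 | L₂..L₅: k=2: 0+1500+2·15·6=1680; k=3: 420+420+2·14·6=1008; k=4: 560+0+2·5·6=620 → min 620.
Length 5: L₁..L₅: k=1: 0+620+5·2·6=680; k=2: 150+1500+5·15·6=2100; k=3: 560+420+5·14·6=1400; k=4: 610+0+5·5·6=760 → min 680.
Optimal parenthesization: (L₁·(((L₂·L₃)·L₄)·L₅)) with cost 680.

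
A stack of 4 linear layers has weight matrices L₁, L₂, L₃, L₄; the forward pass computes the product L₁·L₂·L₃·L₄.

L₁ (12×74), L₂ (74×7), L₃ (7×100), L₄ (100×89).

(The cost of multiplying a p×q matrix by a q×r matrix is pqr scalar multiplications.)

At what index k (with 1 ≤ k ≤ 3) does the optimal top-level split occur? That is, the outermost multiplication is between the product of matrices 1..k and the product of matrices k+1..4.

2

Adjacent pairs: L₁L₂ = 12·74·7 = 6216; L₂L₃ = 74·7·100 = 51800; L₃L₄ = 7·100·89 = 62300.
Length 3: L₁..L₃: k=1: 0+51800+12·74·100=140600; k=2: 6216+0+12·7·100=14616 → min 14616 | L₂..L₄: k=2: 0+62300+74·7·89=108402; k=3: 51800+0+74·100·89=710400 → min 108402.
Top-level splits: k=1: (L₁..L₁)·(L₂..L₄) → 0+108402+12·74·89 = 187434; k=2: (L₁..L₂)·(L₃..L₄) → 6216+62300+12·7·89 = 75992; k=3: (L₁..L₃)·(L₄..L₄) → 14616+0+12·100·89 = 121416.
Best split is after L₂, i.e. k = 2.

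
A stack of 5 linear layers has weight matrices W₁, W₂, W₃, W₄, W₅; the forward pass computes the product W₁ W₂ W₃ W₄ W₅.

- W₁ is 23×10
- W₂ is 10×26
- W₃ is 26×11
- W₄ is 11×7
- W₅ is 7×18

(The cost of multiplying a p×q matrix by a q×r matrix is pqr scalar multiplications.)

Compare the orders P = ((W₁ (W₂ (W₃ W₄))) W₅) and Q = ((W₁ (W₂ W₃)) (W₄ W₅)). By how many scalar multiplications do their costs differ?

3000

Order P = ((W₁ (W₂ (W₃ W₄))) W₅): (W₃ W₄): 26×11 by 11×7 → 26×7, cost 26·11·7 = 2002; (W₂ (W₃ W₄)): 10×26 by 26×7 → 10×7, cost 10·26·7 = 1820; cumulative 3822; (W₁ (W₂ (W₃ W₄))): 23×10 by 10×7 → 23×7, cost 23·10·7 = 1610; cumulative 5432; ((W₁ (W₂ (W₃ W₄))) W₅): 23×7 by 7×18 → 23×18, cost 23·7·18 = 2898; cumulative 8330. Total 8330.
Order Q = ((W₁ (W₂ W₃)) (W₄ W₅)): (W₂ W₃): 10×26 by 26×11 → 10×11, cost 10·26·11 = 2860; (W₁ (W₂ W₃)): 23×10 by 10×11 → 23×11, cost 23·10·11 = 2530; cumulative 5390; (W₄ W₅): 11×7 by 7×18 → 11×18, cost 11·7·18 = 1386; ((W₁ (W₂ W₃)) (W₄ W₅)): 23×11 by 11×18 → 23×18, cost 23·11·18 = 4554; cumulative 11330. Total 11330.
Difference: |8330 − 11330| = 3000.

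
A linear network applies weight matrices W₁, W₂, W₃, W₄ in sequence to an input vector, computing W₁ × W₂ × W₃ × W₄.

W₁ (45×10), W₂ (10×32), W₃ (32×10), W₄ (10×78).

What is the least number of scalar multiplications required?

Adjacent pairs: W₁W₂ = 45·10·32 = 14400; W₂W₃ = 10·32·10 = 3200; W₃W₄ = 32·10·78 = 24960.
Length 3: W₁..W₃: k=1: 0+3200+45·10·10=7700; k=2: 14400+0+45·32·10=28800 → min 7700 | W₂..W₄: k=2: 0+24960+10·32·78=49920; k=3: 3200+0+10·10·78=11000 → min 11000.
Length 4: W₁..W₄: k=1: 0+11000+45·10·78=46100; k=2: 14400+24960+45·32·78=151680; k=3: 7700+0+45·10·78=42800 → min 42800.
Optimal order: ((W₁ × (W₂ × W₃)) × W₄) with cost 42800.

42800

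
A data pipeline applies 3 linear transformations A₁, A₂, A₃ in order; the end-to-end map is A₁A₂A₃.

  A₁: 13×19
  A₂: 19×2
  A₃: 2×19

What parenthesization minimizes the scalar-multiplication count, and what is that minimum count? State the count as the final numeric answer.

(A₁(A₂A₃)): cost 5415.
((A₁A₂)A₃): cost 988.
Optimal: ((A₁A₂)A₃) with cost 988.

988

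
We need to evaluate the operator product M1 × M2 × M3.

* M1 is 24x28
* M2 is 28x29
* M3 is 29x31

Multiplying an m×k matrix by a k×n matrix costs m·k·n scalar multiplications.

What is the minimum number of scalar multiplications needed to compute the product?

41064

Order (M1 × (M2 × M3)): (M2 × M3): 28×29 by 29×31 → 28×31, cost 28·29·31 = 25172; (M1 × (M2 × M3)): 24×28 by 28×31 → 24×31, cost 24·28·31 = 20832; cumulative 46004. Total 46004.
Order ((M1 × M2) × M3): (M1 × M2): 24×28 by 28×29 → 24×29, cost 24·28·29 = 19488; ((M1 × M2) × M3): 24×29 by 29×31 → 24×31, cost 24·29·31 = 21576; cumulative 41064. Total 41064.
Minimum: 41064.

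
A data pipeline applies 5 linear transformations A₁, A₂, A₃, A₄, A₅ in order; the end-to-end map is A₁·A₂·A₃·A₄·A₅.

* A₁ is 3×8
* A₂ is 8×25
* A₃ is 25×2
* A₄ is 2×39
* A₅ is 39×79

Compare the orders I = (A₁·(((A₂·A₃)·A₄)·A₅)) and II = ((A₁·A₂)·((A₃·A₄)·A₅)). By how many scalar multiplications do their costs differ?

57932

Order I = (A₁·(((A₂·A₃)·A₄)·A₅)): (A₂·A₃): 8×25 by 25×2 → 8×2, cost 8·25·2 = 400; ((A₂·A₃)·A₄): 8×2 by 2×39 → 8×39, cost 8·2·39 = 624; cumulative 1024; (((A₂·A₃)·A₄)·A₅): 8×39 by 39×79 → 8×79, cost 8·39·79 = 24648; cumulative 25672; (A₁·(((A₂·A₃)·A₄)·A₅)): 3×8 by 8×79 → 3×79, cost 3·8·79 = 1896; cumulative 27568. Total 27568.
Order II = ((A₁·A₂)·((A₃·A₄)·A₅)): (A₁·A₂): 3×8 by 8×25 → 3×25, cost 3·8·25 = 600; (A₃·A₄): 25×2 by 2×39 → 25×39, cost 25·2·39 = 1950; ((A₃·A₄)·A₅): 25×39 by 39×79 → 25×79, cost 25·39·79 = 77025; cumulative 78975; ((A₁·A₂)·((A₃·A₄)·A₅)): 3×25 by 25×79 → 3×79, cost 3·25·79 = 5925; cumulative 85500. Total 85500.
Difference: |27568 − 85500| = 57932.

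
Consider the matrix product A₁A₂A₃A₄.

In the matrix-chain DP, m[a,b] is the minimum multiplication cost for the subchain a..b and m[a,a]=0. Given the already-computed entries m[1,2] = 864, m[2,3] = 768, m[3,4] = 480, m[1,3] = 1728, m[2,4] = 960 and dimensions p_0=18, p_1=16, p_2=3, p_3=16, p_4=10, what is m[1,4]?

m[1,4] = min over k∈[1,3] of m[1,k]+m[k+1,4]+p_{0}·p_k·p_{4}.
k=1: 0 + 960 + 18·16·10 = 3840; k=2: 864 + 480 + 18·3·10 = 1884; k=3: 1728 + 0 + 18·16·10 = 4608.
Minimum: 1884 at k=2.

1884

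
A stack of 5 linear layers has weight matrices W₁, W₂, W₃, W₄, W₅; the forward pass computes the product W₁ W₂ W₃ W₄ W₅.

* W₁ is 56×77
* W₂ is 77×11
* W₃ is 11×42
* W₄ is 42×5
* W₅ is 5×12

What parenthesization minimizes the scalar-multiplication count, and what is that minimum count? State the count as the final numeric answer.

Adjacent pairs: W₁W₂ = 56·77·11 = 47432; W₂W₃ = 77·11·42 = 35574; W₃W₄ = 11·42·5 = 2310; W₄W₅ = 42·5·12 = 2520.
Length 3: W₁..W₃: k=1: 0+35574+56·77·42=216678; k=2: 47432+0+56·11·42=73304 → min 73304 | W₂..W₄: k=2: 0+2310+77·11·5=6545; k=3: 35574+0+77·42·5=51744 → min 6545 | W₃..W₅: k=3: 0+2520+11·42·12=8064; k=4: 2310+0+11·5·12=2970 → min 2970.
Length 4: W₁..W₄: k=1: 0+6545+56·77·5=28105; k=2: 47432+2310+56·11·5=52822; k=3: 73304+0+56·42·5=85064 → min 28105 | W₂..W₅: k=2: 0+2970+77·11·12=13134; k=3: 35574+2520+77·42·12=76902; k=4: 6545+0+77·5·12=11165 → min 11165.
Length 5: W₁..W₅: k=1: 0+11165+56·77·12=62909; k=2: 47432+2970+56·11·12=57794; k=3: 73304+2520+56·42·12=104048; k=4: 28105+0+56·5·12=31465 → min 31465.
Optimal parenthesization: ((W₁ (W₂ (W₃ W₄))) W₅) with cost 31465.

31465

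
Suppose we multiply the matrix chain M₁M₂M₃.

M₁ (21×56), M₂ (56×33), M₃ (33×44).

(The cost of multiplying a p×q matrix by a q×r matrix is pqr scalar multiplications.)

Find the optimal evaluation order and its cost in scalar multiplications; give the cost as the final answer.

69300

(M₁(M₂M₃)): cost 133056.
((M₁M₂)M₃): cost 69300.
Optimal: ((M₁M₂)M₃) with cost 69300.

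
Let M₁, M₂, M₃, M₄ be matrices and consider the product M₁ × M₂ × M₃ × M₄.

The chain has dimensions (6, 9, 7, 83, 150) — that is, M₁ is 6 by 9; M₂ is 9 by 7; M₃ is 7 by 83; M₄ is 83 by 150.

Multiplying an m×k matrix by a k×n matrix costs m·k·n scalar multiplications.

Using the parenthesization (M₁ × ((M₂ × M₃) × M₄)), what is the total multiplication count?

125379

(M₂ × M₃): 9×7 by 7×83 → 9×83, cost 9·7·83 = 5229
((M₂ × M₃) × M₄): 9×83 by 83×150 → 9×150, cost 9·83·150 = 112050; cumulative 117279
(M₁ × ((M₂ × M₃) × M₄)): 6×9 by 9×150 → 6×150, cost 6·9·150 = 8100; cumulative 125379
Total: 125379 scalar multiplications.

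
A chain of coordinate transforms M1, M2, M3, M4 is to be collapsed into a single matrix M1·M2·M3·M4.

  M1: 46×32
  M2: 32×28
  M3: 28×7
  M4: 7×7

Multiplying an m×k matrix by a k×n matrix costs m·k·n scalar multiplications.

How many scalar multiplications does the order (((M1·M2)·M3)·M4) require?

(M1·M2): 46×32 by 32×28 → 46×28, cost 46·32·28 = 41216
((M1·M2)·M3): 46×28 by 28×7 → 46×7, cost 46·28·7 = 9016; cumulative 50232
(((M1·M2)·M3)·M4): 46×7 by 7×7 → 46×7, cost 46·7·7 = 2254; cumulative 52486
Total: 52486 scalar multiplications.

52486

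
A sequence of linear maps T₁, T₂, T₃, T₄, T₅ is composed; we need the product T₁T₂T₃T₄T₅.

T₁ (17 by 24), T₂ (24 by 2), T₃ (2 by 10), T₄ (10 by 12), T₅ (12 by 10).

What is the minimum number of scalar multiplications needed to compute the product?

1636

Adjacent pairs: T₁T₂ = 17·24·2 = 816; T₂T₃ = 24·2·10 = 480; T₃T₄ = 2·10·12 = 240; T₄T₅ = 10·12·10 = 1200.
Length 3: T₁..T₃: k=1: 0+480+17·24·10=4560; k=2: 816+0+17·2·10=1156 → min 1156 | T₂..T₄: k=2: 0+240+24·2·12=816; k=3: 480+0+24·10·12=3360 → min 816 | T₃..T₅: k=3: 0+1200+2·10·10=1400; k=4: 240+0+2·12·10=480 → min 480.
Length 4: T₁..T₄: k=1: 0+816+17·24·12=5712; k=2: 816+240+17·2·12=1464; k=3: 1156+0+17·10·12=3196 → min 1464 | T₂..T₅: k=2: 0+480+24·2·10=960; k=3: 480+1200+24·10·10=4080; k=4: 816+0+24·12·10=3696 → min 960.
Length 5: T₁..T₅: k=1: 0+960+17·24·10=5040; k=2: 816+480+17·2·10=1636; k=3: 1156+1200+17·10·10=4056; k=4: 1464+0+17·12·10=3504 → min 1636.
Optimal order: ((T₁T₂)((T₃T₄)T₅)) with cost 1636.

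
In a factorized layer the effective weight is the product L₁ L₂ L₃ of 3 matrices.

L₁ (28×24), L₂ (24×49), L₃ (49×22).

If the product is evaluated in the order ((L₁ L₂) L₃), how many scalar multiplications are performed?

(L₁ L₂): 28×24 by 24×49 → 28×49, cost 28·24·49 = 32928
((L₁ L₂) L₃): 28×49 by 49×22 → 28×22, cost 28·49·22 = 30184; cumulative 63112
Total: 63112 scalar multiplications.

63112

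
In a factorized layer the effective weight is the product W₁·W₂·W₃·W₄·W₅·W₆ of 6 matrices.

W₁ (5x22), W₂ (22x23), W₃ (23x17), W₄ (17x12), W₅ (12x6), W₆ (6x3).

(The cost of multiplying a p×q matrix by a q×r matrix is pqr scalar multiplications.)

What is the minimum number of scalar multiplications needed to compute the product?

3849

Adjacent pairs: W₁W₂ = 5·22·23 = 2530; W₂W₃ = 22·23·17 = 8602; W₃W₄ = 23·17·12 = 4692; W₄W₅ = 17·12·6 = 1224; W₅W₆ = 12·6·3 = 216.
Length 3: W₁..W₃: k=1: 0+8602+5·22·17=10472; k=2: 2530+0+5·23·17=4485 → min 4485 | W₂..W₄: k=2: 0+4692+22·23·12=10764; k=3: 8602+0+22·17·12=13090 → min 10764 | W₃..W₅: k=3: 0+1224+23·17·6=3570; k=4: 4692+0+23·12·6=6348 → min 3570 | W₄..W₆: k=4: 0+216+17·12·3=828; k=5: 1224+0+17·6·3=1530 → min 828.
Length 4: W₁..W₄: k=1: 0+10764+5·22·12=12084; k=2: 2530+4692+5·23·12=8602; k=3: 4485+0+5·17·12=5505 → min 5505 | W₂..W₅: k=2: 0+3570+22·23·6=6606; k=3: 8602+1224+22·17·6=12070; k=4: 10764+0+22·12·6=12348 → min 6606 | W₃..W₆: k=3: 0+828+23·17·3=2001; k=4: 4692+216+23·12·3=5736; k=5: 3570+0+23·6·3=3984 → min 2001.
Length 5: W₁..W₅: k=1: 0+6606+5·22·6=7266; k=2: 2530+3570+5·23·6=6790; k=3: 4485+1224+5·17·6=6219; k=4: 5505+0+5·12·6=5865 → min 5865 | W₂..W₆: k=2: 0+2001+22·23·3=3519; k=3: 8602+828+22·17·3=10552; k=4: 10764+216+22·12·3=11772; k=5: 6606+0+22·6·3=7002 → min 3519.
Length 6: W₁..W₆: k=1: 0+3519+5·22·3=3849; k=2: 2530+2001+5·23·3=4876; k=3: 4485+828+5·17·3=5568; k=4: 5505+216+5·12·3=5901; k=5: 5865+0+5·6·3=5955 → min 3849.
Optimal order: (W₁·(W₂·(W₃·(W₄·(W₅·W₆))))) with cost 3849.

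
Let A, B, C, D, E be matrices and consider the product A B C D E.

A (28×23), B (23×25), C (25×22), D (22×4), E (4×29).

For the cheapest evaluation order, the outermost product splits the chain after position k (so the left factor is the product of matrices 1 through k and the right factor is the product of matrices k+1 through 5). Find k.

4

Adjacent pairs: AB = 28·23·25 = 16100; BC = 23·25·22 = 12650; CD = 25·22·4 = 2200; DE = 22·4·29 = 2552.
Length 3: A..C: k=1: 0+12650+28·23·22=26818; k=2: 16100+0+28·25·22=31500 → min 26818 | B..D: k=2: 0+2200+23·25·4=4500; k=3: 12650+0+23·22·4=14674 → min 4500 | C..E: k=3: 0+2552+25·22·29=18502; k=4: 2200+0+25·4·29=5100 → min 5100.
Length 4: A..D: k=1: 0+4500+28·23·4=7076; k=2: 16100+2200+28·25·4=21100; k=3: 26818+0+28·22·4=29282 → min 7076 | B..E: k=2: 0+5100+23·25·29=21775; k=3: 12650+2552+23·22·29=29876; k=4: 4500+0+23·4·29=7168 → min 7168.
Top-level splits: k=1: (A..A)·(B..E) → 0+7168+28·23·29 = 25844; k=2: (A..B)·(C..E) → 16100+5100+28·25·29 = 41500; k=3: (A..C)·(D..E) → 26818+2552+28·22·29 = 47234; k=4: (A..D)·(E..E) → 7076+0+28·4·29 = 10324.
Best split is after D, i.e. k = 4.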